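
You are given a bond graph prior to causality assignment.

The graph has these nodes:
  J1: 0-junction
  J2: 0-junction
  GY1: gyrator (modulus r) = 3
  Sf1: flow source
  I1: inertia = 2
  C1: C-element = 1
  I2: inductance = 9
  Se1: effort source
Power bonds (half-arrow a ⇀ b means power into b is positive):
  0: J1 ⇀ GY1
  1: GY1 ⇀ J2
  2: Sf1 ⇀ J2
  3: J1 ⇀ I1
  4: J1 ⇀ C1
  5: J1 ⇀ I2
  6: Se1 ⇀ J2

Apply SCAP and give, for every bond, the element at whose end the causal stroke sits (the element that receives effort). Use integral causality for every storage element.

#2 stroke at Sf1  (Sf1: flow source, stroke at near end)
#6 stroke at J2  (Se1: effort source, stroke at far end)
#1 stroke at GY1  (J2: bond 6 brought effort, rest push out)
#0 stroke at GY1  (through GY1, causality inverts; strokes same side of GY1)
#3 stroke at I1  (I1: I, integral causality)
#4 stroke at J1  (prefer integral on C1)
#5 stroke at I2  (J1: bond 4 brought effort, rest push out)

bond 0 →GY1
bond 1 →GY1
bond 2 →Sf1
bond 3 →I1
bond 4 →J1
bond 5 →I2
bond 6 →J2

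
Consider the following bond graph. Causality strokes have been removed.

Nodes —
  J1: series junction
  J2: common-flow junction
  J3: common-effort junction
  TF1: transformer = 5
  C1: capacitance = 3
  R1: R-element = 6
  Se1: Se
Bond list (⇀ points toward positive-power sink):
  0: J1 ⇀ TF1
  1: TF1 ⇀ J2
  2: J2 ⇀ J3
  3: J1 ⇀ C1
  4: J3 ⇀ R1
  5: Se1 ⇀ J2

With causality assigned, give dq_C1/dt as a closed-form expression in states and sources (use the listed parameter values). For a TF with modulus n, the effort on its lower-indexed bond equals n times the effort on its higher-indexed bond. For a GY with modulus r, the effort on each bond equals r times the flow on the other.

bond 5 →J2  (Se1 (Se) sets effort on bond)
bond 3 →J1  (C1 integral (e out))
bond 0 →TF1  (J1: last free bond brings flow in)
bond 1 →J2  (through TF1, causality passes straight; one stroke at TF1)
bond 2 →J3  (J2: last free bond brings flow in)
bond 4 →R1  (0-jn J3 has e-setter on 2)

dq_C1/dt = E_Se1/30 - q_C1/450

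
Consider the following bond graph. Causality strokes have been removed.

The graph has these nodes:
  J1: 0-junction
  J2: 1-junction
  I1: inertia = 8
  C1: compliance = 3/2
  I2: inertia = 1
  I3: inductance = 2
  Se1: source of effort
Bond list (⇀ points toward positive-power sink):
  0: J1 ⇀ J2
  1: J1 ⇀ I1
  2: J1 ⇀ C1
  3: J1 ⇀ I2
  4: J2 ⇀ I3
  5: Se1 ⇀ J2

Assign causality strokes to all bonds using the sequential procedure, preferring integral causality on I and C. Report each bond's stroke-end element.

b0 stroke at J2
b1 stroke at I1
b2 stroke at J1
b3 stroke at I2
b4 stroke at I3
b5 stroke at J2

#5 →J2  (source Se1 imposes e)
#1 →I1  (I1 integral (f out))
#2 →J1  (C1 outputs effort q/C1)
#0 →J2  (common-e at J1 fixed by 2)
#3 →I2  (0-jn J1 has e-setter on 2)
#4 →I3  (J2 needs exactly one f-in)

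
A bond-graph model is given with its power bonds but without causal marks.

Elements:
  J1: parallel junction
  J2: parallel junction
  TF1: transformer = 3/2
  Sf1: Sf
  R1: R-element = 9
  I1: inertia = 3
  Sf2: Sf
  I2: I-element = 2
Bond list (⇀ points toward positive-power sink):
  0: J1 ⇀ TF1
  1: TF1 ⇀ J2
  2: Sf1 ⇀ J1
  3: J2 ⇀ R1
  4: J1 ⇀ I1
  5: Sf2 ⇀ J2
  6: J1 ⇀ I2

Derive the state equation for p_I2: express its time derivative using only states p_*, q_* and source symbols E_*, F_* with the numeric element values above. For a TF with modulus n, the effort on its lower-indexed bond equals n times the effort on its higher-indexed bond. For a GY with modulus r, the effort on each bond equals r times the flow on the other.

dp_I2/dt = 81*F_Sf1/4 + 27*F_Sf2/2 - 27*p_I1/4 - 81*p_I2/8

β2 stroke→Sf1  (Sf1 (Sf) sets flow on bond)
β5 stroke→Sf2  (source Sf2 imposes f)
β4 stroke→I1  (prefer integral on I1)
β6 stroke→I2  (prefer integral on I2)
β0 stroke→J1  (only one effort-in slot at J1)
β1 stroke→TF1  (TF1 one-in-one-out from 0)
β3 stroke→J2  (closing 0-jn rule on J2)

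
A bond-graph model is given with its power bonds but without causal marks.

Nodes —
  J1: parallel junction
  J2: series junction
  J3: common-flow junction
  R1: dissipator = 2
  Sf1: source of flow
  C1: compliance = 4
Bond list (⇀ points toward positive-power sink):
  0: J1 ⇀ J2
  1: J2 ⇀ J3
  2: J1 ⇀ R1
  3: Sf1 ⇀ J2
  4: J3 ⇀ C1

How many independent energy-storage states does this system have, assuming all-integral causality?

1  (C1 all integral)

b3 stroke→Sf1  (Sf1: flow source, stroke at near end)
b0 stroke→J2  (common-f at J2 fixed by 3)
b1 stroke→J2  (J2 flow already set via bond 3)
b4 stroke→J3  (1-jn J3 has f-setter on 1)
b2 stroke→J1  (J1 needs exactly one e-in)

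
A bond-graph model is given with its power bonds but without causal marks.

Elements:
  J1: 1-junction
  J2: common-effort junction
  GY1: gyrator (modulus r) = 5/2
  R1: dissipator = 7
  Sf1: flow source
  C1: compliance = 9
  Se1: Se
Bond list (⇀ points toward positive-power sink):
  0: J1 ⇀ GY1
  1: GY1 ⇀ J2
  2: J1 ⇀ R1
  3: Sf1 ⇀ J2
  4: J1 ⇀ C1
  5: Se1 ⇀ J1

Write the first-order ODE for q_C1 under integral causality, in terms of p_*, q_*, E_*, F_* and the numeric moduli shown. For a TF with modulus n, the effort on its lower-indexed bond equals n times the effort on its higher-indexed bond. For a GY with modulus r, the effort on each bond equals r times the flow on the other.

β3 stroke at Sf1  (Sf1 fixes flow; stroke at Sf1)
β5 stroke at J1  (Se1: effort source, stroke at far end)
β1 stroke at J2  (closing 0-jn rule on J2)
β0 stroke at J1  (GY1 both-in/both-out from 1)
β4 stroke at J1  (C1: C, integral causality)
β2 stroke at R1  (closing 1-jn rule on J1)

dq_C1/dt = E_Se1/7 + 5*F_Sf1/14 - q_C1/63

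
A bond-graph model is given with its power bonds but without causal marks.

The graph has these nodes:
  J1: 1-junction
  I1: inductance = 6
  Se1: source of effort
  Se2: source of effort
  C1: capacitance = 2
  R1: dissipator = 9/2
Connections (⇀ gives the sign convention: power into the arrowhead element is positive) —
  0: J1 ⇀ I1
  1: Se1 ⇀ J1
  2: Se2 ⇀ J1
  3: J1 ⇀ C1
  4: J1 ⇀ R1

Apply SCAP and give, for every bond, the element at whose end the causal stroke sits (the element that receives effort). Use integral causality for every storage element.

#1 →J1  (source Se1 imposes e)
#2 →J1  (source Se2 imposes e)
#0 →I1  (I1 integral (f out))
#3 →J1  (J1 flow already set via bond 0)
#4 →J1  (1-jn J1 has f-setter on 0)

#0 →I1
#1 →J1
#2 →J1
#3 →J1
#4 →J1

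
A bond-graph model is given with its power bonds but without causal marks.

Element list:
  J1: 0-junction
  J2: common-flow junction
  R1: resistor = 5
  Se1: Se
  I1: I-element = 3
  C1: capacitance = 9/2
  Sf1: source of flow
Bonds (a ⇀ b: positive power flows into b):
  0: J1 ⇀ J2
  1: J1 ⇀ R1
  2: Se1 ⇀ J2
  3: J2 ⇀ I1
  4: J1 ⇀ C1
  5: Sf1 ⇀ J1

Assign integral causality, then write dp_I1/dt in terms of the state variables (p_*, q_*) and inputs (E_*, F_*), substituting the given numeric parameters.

dp_I1/dt = E_Se1 + 2*q_C1/9

β2 stroke→J2  (Se1 fixes effort; stroke away)
β5 stroke→Sf1  (Sf1 (Sf) sets flow on bond)
β3 stroke→I1  (I1 integral (f out))
β0 stroke→J2  (common-f at J2 fixed by 3)
β4 stroke→J1  (C1: C, integral causality)
β1 stroke→R1  (J1 effort already set via bond 4)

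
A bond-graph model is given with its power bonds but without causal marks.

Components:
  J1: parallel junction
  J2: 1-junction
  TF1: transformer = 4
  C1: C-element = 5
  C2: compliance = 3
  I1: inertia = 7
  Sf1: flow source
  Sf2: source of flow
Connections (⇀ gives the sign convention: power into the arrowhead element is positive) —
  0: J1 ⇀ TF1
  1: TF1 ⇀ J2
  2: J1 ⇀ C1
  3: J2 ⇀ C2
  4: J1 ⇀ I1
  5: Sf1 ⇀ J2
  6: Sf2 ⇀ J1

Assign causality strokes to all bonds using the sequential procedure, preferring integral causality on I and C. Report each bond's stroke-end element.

#5 →Sf1  (Sf1: flow source, stroke at near end)
#6 →Sf2  (Sf2 fixes flow; stroke at Sf2)
#1 →J2  (common-f at J2 fixed by 5)
#3 →J2  (1-jn J2 has f-setter on 5)
#0 →TF1  (TF TF1: opposite of bond 1)
#2 →J1  (prefer integral on C1)
#4 →I1  (J1 effort already set via bond 2)

bond 0 |TF1
bond 1 |J2
bond 2 |J1
bond 3 |J2
bond 4 |I1
bond 5 |Sf1
bond 6 |Sf2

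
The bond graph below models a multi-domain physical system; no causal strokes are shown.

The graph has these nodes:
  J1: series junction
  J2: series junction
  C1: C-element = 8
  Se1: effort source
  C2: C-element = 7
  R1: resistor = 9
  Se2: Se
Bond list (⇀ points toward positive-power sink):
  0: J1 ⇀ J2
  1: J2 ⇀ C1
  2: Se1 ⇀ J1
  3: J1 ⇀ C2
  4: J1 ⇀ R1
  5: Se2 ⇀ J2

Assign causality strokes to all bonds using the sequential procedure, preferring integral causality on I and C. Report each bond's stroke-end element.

#2 stroke→J1  (Se1 fixes effort; stroke away)
#5 stroke→J2  (Se2: effort source, stroke at far end)
#1 stroke→J2  (C1: C, integral causality)
#0 stroke→J1  (closing 1-jn rule on J2)
#3 stroke→J1  (C2 outputs effort q/C2)
#4 stroke→R1  (closing 1-jn rule on J1)

β0 stroke at J1
β1 stroke at J2
β2 stroke at J1
β3 stroke at J1
β4 stroke at R1
β5 stroke at J2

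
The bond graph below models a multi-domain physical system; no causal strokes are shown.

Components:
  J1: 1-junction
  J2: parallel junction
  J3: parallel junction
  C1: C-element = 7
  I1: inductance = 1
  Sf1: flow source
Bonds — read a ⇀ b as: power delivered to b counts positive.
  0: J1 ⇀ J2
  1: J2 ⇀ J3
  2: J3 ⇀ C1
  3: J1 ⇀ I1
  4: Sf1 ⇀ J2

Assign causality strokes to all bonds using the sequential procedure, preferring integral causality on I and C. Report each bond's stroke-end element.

#4 stroke→Sf1  (Sf1 fixes flow; stroke at Sf1)
#2 stroke→J3  (C1 integral (e out))
#1 stroke→J2  (J3 effort already set via bond 2)
#0 stroke→J1  (common-e at J2 fixed by 1)
#3 stroke→I1  (J1 needs exactly one f-in)

b0 stroke at J1
b1 stroke at J2
b2 stroke at J3
b3 stroke at I1
b4 stroke at Sf1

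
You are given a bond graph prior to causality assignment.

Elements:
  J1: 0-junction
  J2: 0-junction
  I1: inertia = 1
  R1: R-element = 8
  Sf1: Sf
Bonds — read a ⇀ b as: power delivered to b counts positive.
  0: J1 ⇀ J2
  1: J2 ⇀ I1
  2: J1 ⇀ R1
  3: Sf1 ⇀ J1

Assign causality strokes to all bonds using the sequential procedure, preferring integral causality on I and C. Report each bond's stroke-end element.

b3 |Sf1  (Sf1 (Sf) sets flow on bond)
b1 |I1  (I1 outputs flow p/I1)
b0 |J2  (J2: last free bond brings effort in)
b2 |J1  (closing 0-jn rule on J1)

#0 stroke at J2
#1 stroke at I1
#2 stroke at J1
#3 stroke at Sf1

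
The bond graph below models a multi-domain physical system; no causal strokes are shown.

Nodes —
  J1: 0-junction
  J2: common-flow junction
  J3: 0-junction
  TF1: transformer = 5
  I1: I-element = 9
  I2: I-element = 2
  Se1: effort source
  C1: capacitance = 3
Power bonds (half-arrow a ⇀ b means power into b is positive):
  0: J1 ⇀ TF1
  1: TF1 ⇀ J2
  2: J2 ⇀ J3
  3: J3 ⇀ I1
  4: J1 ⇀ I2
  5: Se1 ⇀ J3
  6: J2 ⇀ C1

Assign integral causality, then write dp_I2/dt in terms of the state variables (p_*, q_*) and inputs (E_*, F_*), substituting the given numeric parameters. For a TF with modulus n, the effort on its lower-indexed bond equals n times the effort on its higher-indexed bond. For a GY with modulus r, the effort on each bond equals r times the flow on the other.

dp_I2/dt = 5*E_Se1 + 5*q_C1/3

b5 |J3  (Se1 fixes effort; stroke away)
b2 |J2  (0-jn J3 has e-setter on 5)
b3 |I1  (J3: bond 5 brought effort, rest push out)
b4 |I2  (I2 integral (f out))
b0 |J1  (only one effort-in slot at J1)
b1 |TF1  (TF1: transformer flips bond 0)
b6 |J2  (common-f at J2 fixed by 1)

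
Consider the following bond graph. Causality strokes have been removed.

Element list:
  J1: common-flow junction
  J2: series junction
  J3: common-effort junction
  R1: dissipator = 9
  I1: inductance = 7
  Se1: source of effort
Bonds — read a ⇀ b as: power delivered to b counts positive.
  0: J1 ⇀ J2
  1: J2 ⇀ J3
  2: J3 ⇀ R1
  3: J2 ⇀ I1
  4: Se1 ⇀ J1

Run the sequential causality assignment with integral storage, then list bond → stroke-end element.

b4 stroke at J1  (Se1: effort source, stroke at far end)
b0 stroke at J2  (J1 needs exactly one f-in)
b3 stroke at I1  (I1 integral (f out))
b1 stroke at J2  (J2: bond 3 brought flow, rest push out)
b2 stroke at J3  (J3 needs exactly one e-in)

β0 →J2
β1 →J2
β2 →J3
β3 →I1
β4 →J1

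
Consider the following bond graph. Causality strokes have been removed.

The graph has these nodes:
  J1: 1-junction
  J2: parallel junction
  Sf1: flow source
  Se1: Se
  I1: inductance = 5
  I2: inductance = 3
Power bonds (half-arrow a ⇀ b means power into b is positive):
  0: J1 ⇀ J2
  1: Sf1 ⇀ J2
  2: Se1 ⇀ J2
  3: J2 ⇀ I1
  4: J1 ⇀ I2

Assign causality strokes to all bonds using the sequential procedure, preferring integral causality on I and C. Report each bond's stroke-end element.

#1 |Sf1  (Sf1 fixes flow; stroke at Sf1)
#2 |J2  (source Se1 imposes e)
#0 |J1  (J2 effort already set via bond 2)
#3 |I1  (common-e at J2 fixed by 2)
#4 |I2  (J1: last free bond brings flow in)

β0 stroke→J1
β1 stroke→Sf1
β2 stroke→J2
β3 stroke→I1
β4 stroke→I2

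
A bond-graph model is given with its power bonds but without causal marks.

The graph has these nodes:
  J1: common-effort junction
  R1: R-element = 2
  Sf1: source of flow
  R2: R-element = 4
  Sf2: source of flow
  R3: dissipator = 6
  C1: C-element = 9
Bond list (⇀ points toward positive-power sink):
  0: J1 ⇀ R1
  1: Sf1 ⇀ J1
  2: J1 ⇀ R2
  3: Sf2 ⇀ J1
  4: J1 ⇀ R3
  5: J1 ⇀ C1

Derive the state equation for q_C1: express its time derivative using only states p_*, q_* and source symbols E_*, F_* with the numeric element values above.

#1 →Sf1  (source Sf1 imposes f)
#3 →Sf2  (source Sf2 imposes f)
#5 →J1  (C1: C, integral causality)
#0 →R1  (common-e at J1 fixed by 5)
#2 →R2  (0-jn J1 has e-setter on 5)
#4 →R3  (J1: bond 5 brought effort, rest push out)

dq_C1/dt = F_Sf1 + F_Sf2 - 11*q_C1/108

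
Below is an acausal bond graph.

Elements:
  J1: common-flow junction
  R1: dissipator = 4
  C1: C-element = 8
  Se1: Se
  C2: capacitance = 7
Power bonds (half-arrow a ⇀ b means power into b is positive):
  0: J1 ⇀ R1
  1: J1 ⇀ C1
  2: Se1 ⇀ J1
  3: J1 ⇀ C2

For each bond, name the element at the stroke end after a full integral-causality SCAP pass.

β0 →R1
β1 →J1
β2 →J1
β3 →J1

β2 stroke at J1  (Se1 fixes effort; stroke away)
β1 stroke at J1  (C1 integral (e out))
β3 stroke at J1  (C2 outputs effort q/C2)
β0 stroke at R1  (J1 needs exactly one f-in)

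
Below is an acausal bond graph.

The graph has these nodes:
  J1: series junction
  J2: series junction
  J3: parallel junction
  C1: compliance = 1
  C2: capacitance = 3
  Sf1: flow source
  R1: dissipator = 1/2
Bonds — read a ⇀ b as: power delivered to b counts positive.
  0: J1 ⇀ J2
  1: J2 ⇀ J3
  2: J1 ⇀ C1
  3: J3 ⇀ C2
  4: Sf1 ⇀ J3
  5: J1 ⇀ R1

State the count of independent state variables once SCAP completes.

2  (C1, C2 all integral)

#4 stroke→Sf1  (Sf1: flow source, stroke at near end)
#2 stroke→J1  (C1 outputs effort q/C1)
#3 stroke→J3  (C2 outputs effort q/C2)
#1 stroke→J2  (J3 effort already set via bond 3)
#0 stroke→J1  (only one flow-in slot at J2)
#5 stroke→R1  (J1: last free bond brings flow in)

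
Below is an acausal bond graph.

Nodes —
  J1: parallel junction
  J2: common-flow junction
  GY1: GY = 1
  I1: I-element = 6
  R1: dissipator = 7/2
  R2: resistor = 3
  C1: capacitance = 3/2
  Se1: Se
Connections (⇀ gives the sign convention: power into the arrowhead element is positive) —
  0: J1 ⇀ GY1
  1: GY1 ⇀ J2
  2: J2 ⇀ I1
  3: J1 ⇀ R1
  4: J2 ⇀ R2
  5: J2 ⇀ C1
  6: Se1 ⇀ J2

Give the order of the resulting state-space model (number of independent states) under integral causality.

2  (C1, I1 all integral)

bond 6 →J2  (Se1: effort source, stroke at far end)
bond 2 →I1  (I1: I, integral causality)
bond 1 →J2  (1-jn J2 has f-setter on 2)
bond 4 →J2  (1-jn J2 has f-setter on 2)
bond 5 →J2  (J2: bond 2 brought flow, rest push out)
bond 0 →J1  (GY GY1: same side as bond 1)
bond 3 →R1  (common-e at J1 fixed by 0)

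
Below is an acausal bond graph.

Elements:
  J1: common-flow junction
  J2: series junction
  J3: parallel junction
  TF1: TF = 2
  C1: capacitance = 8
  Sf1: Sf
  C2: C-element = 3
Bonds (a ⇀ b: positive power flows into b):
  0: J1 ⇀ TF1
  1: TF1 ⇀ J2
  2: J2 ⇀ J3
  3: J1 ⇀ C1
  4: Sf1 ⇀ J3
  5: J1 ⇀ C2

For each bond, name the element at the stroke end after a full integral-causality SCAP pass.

bond 0 stroke→TF1
bond 1 stroke→J2
bond 2 stroke→J3
bond 3 stroke→J1
bond 4 stroke→Sf1
bond 5 stroke→J1

β4 →Sf1  (Sf1: flow source, stroke at near end)
β2 →J3  (closing 0-jn rule on J3)
β1 →J2  (J2: bond 2 brought flow, rest push out)
β0 →TF1  (TF1: transformer flips bond 1)
β3 →J1  (1-jn J1 has f-setter on 0)
β5 →J1  (1-jn J1 has f-setter on 0)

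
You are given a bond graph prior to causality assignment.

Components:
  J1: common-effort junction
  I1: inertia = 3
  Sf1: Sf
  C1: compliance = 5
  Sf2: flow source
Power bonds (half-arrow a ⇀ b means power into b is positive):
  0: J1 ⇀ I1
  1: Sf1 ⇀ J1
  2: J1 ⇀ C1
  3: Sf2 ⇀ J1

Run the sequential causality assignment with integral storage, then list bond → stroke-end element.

#1 →Sf1  (Sf1 (Sf) sets flow on bond)
#3 →Sf2  (Sf2 (Sf) sets flow on bond)
#0 →I1  (I1 integral (f out))
#2 →J1  (closing 0-jn rule on J1)

b0 stroke→I1
b1 stroke→Sf1
b2 stroke→J1
b3 stroke→Sf2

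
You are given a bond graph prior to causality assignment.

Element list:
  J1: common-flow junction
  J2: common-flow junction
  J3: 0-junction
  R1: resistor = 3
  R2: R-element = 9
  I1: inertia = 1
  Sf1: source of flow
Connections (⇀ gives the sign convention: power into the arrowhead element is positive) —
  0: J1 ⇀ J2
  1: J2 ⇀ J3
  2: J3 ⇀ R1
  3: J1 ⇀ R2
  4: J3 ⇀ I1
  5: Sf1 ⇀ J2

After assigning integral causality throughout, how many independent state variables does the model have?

β5 stroke at Sf1  (Sf1 (Sf) sets flow on bond)
β0 stroke at J2  (J2: bond 5 brought flow, rest push out)
β1 stroke at J2  (common-f at J2 fixed by 5)
β3 stroke at J1  (J1 flow already set via bond 0)
β4 stroke at I1  (I1 integral (f out))
β2 stroke at J3  (closing 0-jn rule on J3)

1  (I1 all integral)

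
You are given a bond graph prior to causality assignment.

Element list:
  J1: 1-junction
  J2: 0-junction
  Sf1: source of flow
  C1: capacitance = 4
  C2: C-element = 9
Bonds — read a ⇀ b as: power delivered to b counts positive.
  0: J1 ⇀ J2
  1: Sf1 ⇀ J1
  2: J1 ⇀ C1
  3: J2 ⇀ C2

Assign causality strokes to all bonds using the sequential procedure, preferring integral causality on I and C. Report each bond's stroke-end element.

bond 1 →Sf1  (Sf1 fixes flow; stroke at Sf1)
bond 0 →J1  (J1: bond 1 brought flow, rest push out)
bond 2 →J1  (J1 flow already set via bond 1)
bond 3 →J2  (J2: last free bond brings effort in)

β0 →J1
β1 →Sf1
β2 →J1
β3 →J2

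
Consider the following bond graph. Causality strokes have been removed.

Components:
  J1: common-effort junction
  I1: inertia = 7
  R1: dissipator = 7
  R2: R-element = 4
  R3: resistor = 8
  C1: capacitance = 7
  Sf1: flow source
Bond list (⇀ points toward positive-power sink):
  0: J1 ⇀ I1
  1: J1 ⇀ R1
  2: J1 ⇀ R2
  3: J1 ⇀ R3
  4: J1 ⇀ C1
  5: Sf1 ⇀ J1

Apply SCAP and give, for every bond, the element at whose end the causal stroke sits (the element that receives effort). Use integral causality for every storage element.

bond 0 →I1
bond 1 →R1
bond 2 →R2
bond 3 →R3
bond 4 →J1
bond 5 →Sf1

#5 |Sf1  (Sf1 fixes flow; stroke at Sf1)
#0 |I1  (I1 outputs flow p/I1)
#4 |J1  (prefer integral on C1)
#1 |R1  (0-jn J1 has e-setter on 4)
#2 |R2  (0-jn J1 has e-setter on 4)
#3 |R3  (J1 effort already set via bond 4)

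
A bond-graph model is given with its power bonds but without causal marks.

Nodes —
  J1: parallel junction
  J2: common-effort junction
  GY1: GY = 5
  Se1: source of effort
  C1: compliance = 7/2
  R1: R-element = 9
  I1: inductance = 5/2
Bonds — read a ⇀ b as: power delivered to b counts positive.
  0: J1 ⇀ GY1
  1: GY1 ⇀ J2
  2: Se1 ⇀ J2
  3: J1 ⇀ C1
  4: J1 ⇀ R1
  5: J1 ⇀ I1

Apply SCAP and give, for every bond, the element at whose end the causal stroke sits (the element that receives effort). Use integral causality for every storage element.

bond 0 →GY1
bond 1 →GY1
bond 2 →J2
bond 3 →J1
bond 4 →R1
bond 5 →I1

β2 stroke at J2  (source Se1 imposes e)
β1 stroke at GY1  (J2: bond 2 brought effort, rest push out)
β0 stroke at GY1  (GY1: gyrator matches bond 1)
β3 stroke at J1  (prefer integral on C1)
β4 stroke at R1  (J1 effort already set via bond 3)
β5 stroke at I1  (common-e at J1 fixed by 3)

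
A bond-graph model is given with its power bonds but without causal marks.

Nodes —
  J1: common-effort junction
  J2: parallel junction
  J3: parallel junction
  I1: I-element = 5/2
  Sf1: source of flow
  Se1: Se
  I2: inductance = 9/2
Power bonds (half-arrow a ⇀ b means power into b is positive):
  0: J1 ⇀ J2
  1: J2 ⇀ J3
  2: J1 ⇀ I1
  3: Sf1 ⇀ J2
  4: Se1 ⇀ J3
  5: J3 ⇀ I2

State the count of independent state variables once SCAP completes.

2  (I1, I2 all integral)

bond 3 stroke→Sf1  (Sf1 (Sf) sets flow on bond)
bond 4 stroke→J3  (Se1 fixes effort; stroke away)
bond 1 stroke→J2  (J3: bond 4 brought effort, rest push out)
bond 5 stroke→I2  (0-jn J3 has e-setter on 4)
bond 0 stroke→J1  (J2: bond 1 brought effort, rest push out)
bond 2 stroke→I1  (J1 effort already set via bond 0)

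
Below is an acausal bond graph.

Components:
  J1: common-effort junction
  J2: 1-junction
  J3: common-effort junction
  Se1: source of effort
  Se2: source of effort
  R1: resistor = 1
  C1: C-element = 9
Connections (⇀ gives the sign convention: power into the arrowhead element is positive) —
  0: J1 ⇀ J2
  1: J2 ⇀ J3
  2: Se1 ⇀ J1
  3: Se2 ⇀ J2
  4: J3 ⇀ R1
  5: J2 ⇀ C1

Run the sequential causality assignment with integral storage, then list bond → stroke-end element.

#2 stroke at J1  (Se1: effort source, stroke at far end)
#3 stroke at J2  (source Se2 imposes e)
#0 stroke at J2  (J1: bond 2 brought effort, rest push out)
#5 stroke at J2  (C1: C, integral causality)
#1 stroke at J3  (J2 needs exactly one f-in)
#4 stroke at R1  (J3: bond 1 brought effort, rest push out)

β0 stroke at J2
β1 stroke at J3
β2 stroke at J1
β3 stroke at J2
β4 stroke at R1
β5 stroke at J2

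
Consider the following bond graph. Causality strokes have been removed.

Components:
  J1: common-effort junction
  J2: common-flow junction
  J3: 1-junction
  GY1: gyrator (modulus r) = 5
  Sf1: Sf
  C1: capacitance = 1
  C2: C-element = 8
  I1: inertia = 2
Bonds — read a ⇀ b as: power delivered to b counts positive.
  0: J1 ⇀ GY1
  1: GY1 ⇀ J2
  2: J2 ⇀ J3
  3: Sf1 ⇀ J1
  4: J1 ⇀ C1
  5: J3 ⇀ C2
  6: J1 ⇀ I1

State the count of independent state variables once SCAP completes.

3  (C1, C2, I1 all integral)

b3 |Sf1  (Sf1 (Sf) sets flow on bond)
b4 |J1  (C1 integral (e out))
b0 |GY1  (J1 effort already set via bond 4)
b6 |I1  (J1: bond 4 brought effort, rest push out)
b1 |GY1  (through GY1, causality inverts; strokes same side of GY1)
b2 |J2  (1-jn J2 has f-setter on 1)
b5 |J3  (1-jn J3 has f-setter on 2)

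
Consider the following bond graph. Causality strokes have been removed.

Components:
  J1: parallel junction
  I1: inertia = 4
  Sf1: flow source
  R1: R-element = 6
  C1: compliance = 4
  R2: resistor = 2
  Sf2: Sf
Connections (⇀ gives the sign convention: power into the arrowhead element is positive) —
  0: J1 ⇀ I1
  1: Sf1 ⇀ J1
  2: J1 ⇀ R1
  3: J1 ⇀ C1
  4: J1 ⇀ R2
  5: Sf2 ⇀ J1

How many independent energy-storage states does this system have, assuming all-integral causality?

2  (C1, I1 all integral)

b1 →Sf1  (Sf1 (Sf) sets flow on bond)
b5 →Sf2  (Sf2 (Sf) sets flow on bond)
b0 →I1  (I1 integral (f out))
b3 →J1  (C1 integral (e out))
b2 →R1  (0-jn J1 has e-setter on 3)
b4 →R2  (common-e at J1 fixed by 3)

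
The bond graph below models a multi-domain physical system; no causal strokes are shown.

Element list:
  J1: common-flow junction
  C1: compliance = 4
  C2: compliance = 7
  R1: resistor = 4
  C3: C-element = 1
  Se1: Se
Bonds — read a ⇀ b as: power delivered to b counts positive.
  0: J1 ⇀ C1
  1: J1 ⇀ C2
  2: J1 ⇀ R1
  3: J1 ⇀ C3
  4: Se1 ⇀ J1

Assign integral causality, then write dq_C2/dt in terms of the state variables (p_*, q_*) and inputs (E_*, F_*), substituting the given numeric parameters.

dq_C2/dt = E_Se1/4 - q_C1/16 - q_C2/28 - q_C3/4

bond 4 →J1  (source Se1 imposes e)
bond 0 →J1  (C1 integral (e out))
bond 1 →J1  (C2 integral (e out))
bond 3 →J1  (C3: C, integral causality)
bond 2 →R1  (J1: last free bond brings flow in)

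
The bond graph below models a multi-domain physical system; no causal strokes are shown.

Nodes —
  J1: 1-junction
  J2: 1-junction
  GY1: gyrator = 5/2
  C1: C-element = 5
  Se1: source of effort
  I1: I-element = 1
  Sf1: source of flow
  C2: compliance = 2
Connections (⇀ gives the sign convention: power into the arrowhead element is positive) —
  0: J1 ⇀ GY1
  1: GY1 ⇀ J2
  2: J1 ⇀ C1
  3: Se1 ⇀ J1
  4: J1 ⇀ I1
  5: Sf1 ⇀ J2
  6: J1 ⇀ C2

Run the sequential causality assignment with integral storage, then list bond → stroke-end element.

β3 stroke at J1  (Se1 fixes effort; stroke away)
β5 stroke at Sf1  (Sf1 fixes flow; stroke at Sf1)
β1 stroke at J2  (common-f at J2 fixed by 5)
β0 stroke at J1  (through GY1, causality inverts; strokes same side of GY1)
β2 stroke at J1  (prefer integral on C1)
β4 stroke at I1  (I1 integral (f out))
β6 stroke at J1  (common-f at J1 fixed by 4)

#0 |J1
#1 |J2
#2 |J1
#3 |J1
#4 |I1
#5 |Sf1
#6 |J1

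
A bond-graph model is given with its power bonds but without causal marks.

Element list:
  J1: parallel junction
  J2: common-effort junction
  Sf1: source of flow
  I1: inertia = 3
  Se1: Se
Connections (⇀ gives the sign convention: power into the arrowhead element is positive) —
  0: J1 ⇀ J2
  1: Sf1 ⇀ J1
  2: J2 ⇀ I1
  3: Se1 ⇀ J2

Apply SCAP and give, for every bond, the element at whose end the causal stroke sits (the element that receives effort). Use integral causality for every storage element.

#1 →Sf1  (Sf1 (Sf) sets flow on bond)
#3 →J2  (Se1 (Se) sets effort on bond)
#0 →J1  (only one effort-in slot at J1)
#2 →I1  (J2 effort already set via bond 3)

bond 0 →J1
bond 1 →Sf1
bond 2 →I1
bond 3 →J2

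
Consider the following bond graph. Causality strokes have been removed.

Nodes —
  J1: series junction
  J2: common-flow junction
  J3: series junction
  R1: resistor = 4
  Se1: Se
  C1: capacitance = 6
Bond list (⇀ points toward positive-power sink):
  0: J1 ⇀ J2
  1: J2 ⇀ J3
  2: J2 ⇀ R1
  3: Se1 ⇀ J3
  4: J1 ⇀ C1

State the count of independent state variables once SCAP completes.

1  (C1 all integral)

b3 stroke→J3  (Se1: effort source, stroke at far end)
b1 stroke→J2  (closing 1-jn rule on J3)
b4 stroke→J1  (C1: C, integral causality)
b0 stroke→J2  (closing 1-jn rule on J1)
b2 stroke→R1  (closing 1-jn rule on J2)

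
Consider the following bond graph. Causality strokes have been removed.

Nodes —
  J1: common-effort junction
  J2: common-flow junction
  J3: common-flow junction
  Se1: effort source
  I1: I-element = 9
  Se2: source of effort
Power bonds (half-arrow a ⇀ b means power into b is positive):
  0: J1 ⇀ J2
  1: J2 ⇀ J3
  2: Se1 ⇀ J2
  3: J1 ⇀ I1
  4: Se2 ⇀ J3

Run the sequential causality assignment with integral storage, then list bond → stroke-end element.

#2 →J2  (Se1: effort source, stroke at far end)
#4 →J3  (source Se2 imposes e)
#1 →J2  (only one flow-in slot at J3)
#0 →J1  (closing 1-jn rule on J2)
#3 →I1  (J1: bond 0 brought effort, rest push out)

bond 0 →J1
bond 1 →J2
bond 2 →J2
bond 3 →I1
bond 4 →J3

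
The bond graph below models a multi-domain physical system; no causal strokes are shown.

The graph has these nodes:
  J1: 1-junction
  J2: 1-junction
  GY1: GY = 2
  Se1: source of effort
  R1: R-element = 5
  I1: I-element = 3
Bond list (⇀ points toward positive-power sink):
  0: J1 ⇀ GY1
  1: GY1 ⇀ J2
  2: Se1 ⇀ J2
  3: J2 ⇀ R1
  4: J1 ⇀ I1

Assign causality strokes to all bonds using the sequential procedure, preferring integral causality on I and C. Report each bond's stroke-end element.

β2 stroke at J2  (Se1: effort source, stroke at far end)
β4 stroke at I1  (I1 outputs flow p/I1)
β0 stroke at J1  (common-f at J1 fixed by 4)
β1 stroke at J2  (GY1 both-in/both-out from 0)
β3 stroke at R1  (only one flow-in slot at J2)

#0 →J1
#1 →J2
#2 →J2
#3 →R1
#4 →I1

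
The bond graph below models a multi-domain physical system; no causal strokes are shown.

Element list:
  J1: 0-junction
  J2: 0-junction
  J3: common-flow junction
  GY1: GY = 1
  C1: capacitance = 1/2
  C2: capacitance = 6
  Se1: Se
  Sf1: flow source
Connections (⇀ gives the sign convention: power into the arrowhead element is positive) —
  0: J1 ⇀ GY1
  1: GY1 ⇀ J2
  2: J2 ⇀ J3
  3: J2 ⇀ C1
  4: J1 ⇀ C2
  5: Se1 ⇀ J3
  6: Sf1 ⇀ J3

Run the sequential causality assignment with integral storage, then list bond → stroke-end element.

#0 |GY1
#1 |GY1
#2 |J3
#3 |J2
#4 |J1
#5 |J3
#6 |Sf1

β5 stroke at J3  (source Se1 imposes e)
β6 stroke at Sf1  (Sf1 fixes flow; stroke at Sf1)
β2 stroke at J3  (1-jn J3 has f-setter on 6)
β3 stroke at J2  (C1 outputs effort q/C1)
β1 stroke at GY1  (common-e at J2 fixed by 3)
β0 stroke at GY1  (GY1 both-in/both-out from 1)
β4 stroke at J1  (closing 0-jn rule on J1)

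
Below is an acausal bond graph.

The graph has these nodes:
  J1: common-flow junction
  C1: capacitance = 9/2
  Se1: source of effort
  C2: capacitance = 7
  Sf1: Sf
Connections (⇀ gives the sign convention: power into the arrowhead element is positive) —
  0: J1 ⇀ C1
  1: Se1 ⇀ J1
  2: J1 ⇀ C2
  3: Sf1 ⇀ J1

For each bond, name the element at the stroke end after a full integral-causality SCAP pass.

bond 1 stroke→J1  (Se1 (Se) sets effort on bond)
bond 3 stroke→Sf1  (Sf1: flow source, stroke at near end)
bond 0 stroke→J1  (1-jn J1 has f-setter on 3)
bond 2 stroke→J1  (1-jn J1 has f-setter on 3)

bond 0 stroke→J1
bond 1 stroke→J1
bond 2 stroke→J1
bond 3 stroke→Sf1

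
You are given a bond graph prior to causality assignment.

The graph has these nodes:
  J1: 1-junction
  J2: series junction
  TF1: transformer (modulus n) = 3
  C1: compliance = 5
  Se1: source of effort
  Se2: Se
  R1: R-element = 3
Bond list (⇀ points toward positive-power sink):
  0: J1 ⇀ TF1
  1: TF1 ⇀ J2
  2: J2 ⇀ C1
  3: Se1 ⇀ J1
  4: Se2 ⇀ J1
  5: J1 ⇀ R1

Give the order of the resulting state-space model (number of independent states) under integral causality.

1  (C1 all integral)

#3 stroke at J1  (Se1 (Se) sets effort on bond)
#4 stroke at J1  (source Se2 imposes e)
#2 stroke at J2  (C1 integral (e out))
#1 stroke at TF1  (only one flow-in slot at J2)
#0 stroke at J1  (TF1: transformer flips bond 1)
#5 stroke at R1  (only one flow-in slot at J1)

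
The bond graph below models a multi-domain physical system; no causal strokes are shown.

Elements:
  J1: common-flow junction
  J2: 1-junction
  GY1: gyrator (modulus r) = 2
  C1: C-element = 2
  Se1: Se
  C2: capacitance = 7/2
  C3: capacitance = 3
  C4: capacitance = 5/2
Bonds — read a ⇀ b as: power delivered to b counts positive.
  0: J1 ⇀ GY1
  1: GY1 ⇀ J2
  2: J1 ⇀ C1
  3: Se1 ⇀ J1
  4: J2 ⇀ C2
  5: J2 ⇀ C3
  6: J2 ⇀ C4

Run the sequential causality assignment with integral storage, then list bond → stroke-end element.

bond 0 →GY1
bond 1 →GY1
bond 2 →J1
bond 3 →J1
bond 4 →J2
bond 5 →J2
bond 6 →J2

b3 →J1  (source Se1 imposes e)
b2 →J1  (C1 integral (e out))
b0 →GY1  (closing 1-jn rule on J1)
b1 →GY1  (GY1 both-in/both-out from 0)
b4 →J2  (common-f at J2 fixed by 1)
b5 →J2  (J2: bond 1 brought flow, rest push out)
b6 →J2  (1-jn J2 has f-setter on 1)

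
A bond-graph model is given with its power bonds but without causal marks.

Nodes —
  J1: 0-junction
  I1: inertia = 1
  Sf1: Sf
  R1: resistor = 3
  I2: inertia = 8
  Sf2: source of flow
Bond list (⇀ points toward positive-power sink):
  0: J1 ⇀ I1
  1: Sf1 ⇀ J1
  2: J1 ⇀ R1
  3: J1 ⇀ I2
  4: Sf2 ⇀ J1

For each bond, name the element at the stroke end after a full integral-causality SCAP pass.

#1 |Sf1  (Sf1 (Sf) sets flow on bond)
#4 |Sf2  (Sf2: flow source, stroke at near end)
#0 |I1  (prefer integral on I1)
#3 |I2  (I2: I, integral causality)
#2 |J1  (J1: last free bond brings effort in)

b0 stroke at I1
b1 stroke at Sf1
b2 stroke at J1
b3 stroke at I2
b4 stroke at Sf2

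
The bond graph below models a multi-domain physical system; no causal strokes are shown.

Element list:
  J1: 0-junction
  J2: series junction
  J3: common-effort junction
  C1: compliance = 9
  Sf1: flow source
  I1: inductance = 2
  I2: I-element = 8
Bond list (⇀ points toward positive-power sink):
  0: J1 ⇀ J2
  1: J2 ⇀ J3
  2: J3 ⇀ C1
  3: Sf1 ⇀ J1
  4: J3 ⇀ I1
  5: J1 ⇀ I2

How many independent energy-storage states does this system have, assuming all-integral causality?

3  (C1, I1, I2 all integral)

#3 |Sf1  (source Sf1 imposes f)
#2 |J3  (prefer integral on C1)
#1 |J2  (0-jn J3 has e-setter on 2)
#4 |I1  (common-e at J3 fixed by 2)
#0 |J1  (J2 needs exactly one f-in)
#5 |I2  (J1: bond 0 brought effort, rest push out)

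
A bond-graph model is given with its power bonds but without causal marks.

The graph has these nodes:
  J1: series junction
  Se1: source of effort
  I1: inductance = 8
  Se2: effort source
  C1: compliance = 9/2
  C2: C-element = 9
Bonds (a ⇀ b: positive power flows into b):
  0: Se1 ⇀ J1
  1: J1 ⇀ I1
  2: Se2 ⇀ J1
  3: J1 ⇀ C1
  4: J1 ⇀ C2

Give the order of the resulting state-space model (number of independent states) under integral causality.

3  (C1, C2, I1 all integral)

bond 0 stroke→J1  (Se1 (Se) sets effort on bond)
bond 2 stroke→J1  (source Se2 imposes e)
bond 1 stroke→I1  (I1: I, integral causality)
bond 3 stroke→J1  (J1: bond 1 brought flow, rest push out)
bond 4 stroke→J1  (1-jn J1 has f-setter on 1)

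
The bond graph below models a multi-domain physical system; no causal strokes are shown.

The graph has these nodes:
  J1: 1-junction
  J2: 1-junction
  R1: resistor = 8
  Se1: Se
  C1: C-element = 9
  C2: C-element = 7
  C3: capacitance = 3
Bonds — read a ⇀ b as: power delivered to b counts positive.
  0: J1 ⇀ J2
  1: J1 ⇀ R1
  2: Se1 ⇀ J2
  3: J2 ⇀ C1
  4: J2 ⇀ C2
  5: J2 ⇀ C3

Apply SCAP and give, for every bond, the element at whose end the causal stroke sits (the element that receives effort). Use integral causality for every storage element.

b2 stroke at J2  (Se1 (Se) sets effort on bond)
b3 stroke at J2  (C1: C, integral causality)
b4 stroke at J2  (C2: C, integral causality)
b5 stroke at J2  (C3 integral (e out))
b0 stroke at J1  (J2: last free bond brings flow in)
b1 stroke at R1  (closing 1-jn rule on J1)

b0 |J1
b1 |R1
b2 |J2
b3 |J2
b4 |J2
b5 |J2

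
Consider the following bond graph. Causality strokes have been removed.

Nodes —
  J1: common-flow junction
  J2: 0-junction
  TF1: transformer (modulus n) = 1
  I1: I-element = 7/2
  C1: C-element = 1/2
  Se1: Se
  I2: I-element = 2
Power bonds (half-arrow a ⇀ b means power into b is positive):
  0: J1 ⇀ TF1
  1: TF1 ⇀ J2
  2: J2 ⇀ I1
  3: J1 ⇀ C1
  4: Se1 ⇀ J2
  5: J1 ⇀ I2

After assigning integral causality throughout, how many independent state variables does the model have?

3  (C1, I1, I2 all integral)

β4 stroke→J2  (Se1 (Se) sets effort on bond)
β1 stroke→TF1  (common-e at J2 fixed by 4)
β2 stroke→I1  (common-e at J2 fixed by 4)
β0 stroke→J1  (TF TF1: opposite of bond 1)
β3 stroke→J1  (C1 outputs effort q/C1)
β5 stroke→I2  (only one flow-in slot at J1)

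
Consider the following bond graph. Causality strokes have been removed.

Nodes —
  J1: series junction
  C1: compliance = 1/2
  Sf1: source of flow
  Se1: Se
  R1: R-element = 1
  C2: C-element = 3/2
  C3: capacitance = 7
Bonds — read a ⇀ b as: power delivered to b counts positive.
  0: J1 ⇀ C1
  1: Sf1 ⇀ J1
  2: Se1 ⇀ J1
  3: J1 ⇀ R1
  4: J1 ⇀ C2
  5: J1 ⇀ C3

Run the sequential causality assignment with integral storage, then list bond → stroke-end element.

b0 →J1
b1 →Sf1
b2 →J1
b3 →J1
b4 →J1
b5 →J1

b1 stroke→Sf1  (Sf1 (Sf) sets flow on bond)
b2 stroke→J1  (Se1 fixes effort; stroke away)
b0 stroke→J1  (common-f at J1 fixed by 1)
b3 stroke→J1  (J1: bond 1 brought flow, rest push out)
b4 stroke→J1  (J1 flow already set via bond 1)
b5 stroke→J1  (common-f at J1 fixed by 1)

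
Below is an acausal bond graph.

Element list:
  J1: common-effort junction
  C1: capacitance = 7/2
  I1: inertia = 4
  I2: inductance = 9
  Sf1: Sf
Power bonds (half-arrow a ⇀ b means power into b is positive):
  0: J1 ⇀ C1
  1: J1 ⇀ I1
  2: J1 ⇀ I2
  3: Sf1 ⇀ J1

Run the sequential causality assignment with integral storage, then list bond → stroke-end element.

#0 stroke at J1
#1 stroke at I1
#2 stroke at I2
#3 stroke at Sf1

#3 stroke at Sf1  (Sf1: flow source, stroke at near end)
#0 stroke at J1  (C1: C, integral causality)
#1 stroke at I1  (common-e at J1 fixed by 0)
#2 stroke at I2  (common-e at J1 fixed by 0)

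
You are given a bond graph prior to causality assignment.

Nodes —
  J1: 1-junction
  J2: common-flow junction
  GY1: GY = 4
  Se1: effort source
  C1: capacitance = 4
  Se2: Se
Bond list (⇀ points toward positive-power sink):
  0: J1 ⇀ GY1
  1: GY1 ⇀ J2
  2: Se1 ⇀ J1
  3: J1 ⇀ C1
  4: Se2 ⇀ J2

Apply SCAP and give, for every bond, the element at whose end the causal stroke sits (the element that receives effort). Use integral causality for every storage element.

#2 stroke at J1  (Se1 fixes effort; stroke away)
#4 stroke at J2  (source Se2 imposes e)
#1 stroke at GY1  (J2 needs exactly one f-in)
#0 stroke at GY1  (GY GY1: same side as bond 1)
#3 stroke at J1  (J1: bond 0 brought flow, rest push out)

b0 stroke→GY1
b1 stroke→GY1
b2 stroke→J1
b3 stroke→J1
b4 stroke→J2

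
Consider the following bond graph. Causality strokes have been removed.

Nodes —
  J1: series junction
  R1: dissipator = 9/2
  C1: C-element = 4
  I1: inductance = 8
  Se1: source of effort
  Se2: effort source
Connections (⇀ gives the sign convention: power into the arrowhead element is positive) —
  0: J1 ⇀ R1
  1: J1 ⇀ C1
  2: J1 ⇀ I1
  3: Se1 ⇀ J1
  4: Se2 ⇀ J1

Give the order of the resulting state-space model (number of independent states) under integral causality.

2  (C1, I1 all integral)

#3 stroke→J1  (source Se1 imposes e)
#4 stroke→J1  (source Se2 imposes e)
#1 stroke→J1  (C1: C, integral causality)
#2 stroke→I1  (I1 outputs flow p/I1)
#0 stroke→J1  (J1: bond 2 brought flow, rest push out)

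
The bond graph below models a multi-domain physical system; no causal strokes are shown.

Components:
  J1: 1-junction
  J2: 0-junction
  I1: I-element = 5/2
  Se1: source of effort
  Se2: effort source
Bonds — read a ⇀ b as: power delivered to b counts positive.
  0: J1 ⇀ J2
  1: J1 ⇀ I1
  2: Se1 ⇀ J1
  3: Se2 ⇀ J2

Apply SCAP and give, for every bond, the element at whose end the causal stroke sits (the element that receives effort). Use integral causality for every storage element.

β2 stroke at J1  (Se1 fixes effort; stroke away)
β3 stroke at J2  (Se2 (Se) sets effort on bond)
β0 stroke at J1  (J2: bond 3 brought effort, rest push out)
β1 stroke at I1  (J1 needs exactly one f-in)

bond 0 stroke at J1
bond 1 stroke at I1
bond 2 stroke at J1
bond 3 stroke at J2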